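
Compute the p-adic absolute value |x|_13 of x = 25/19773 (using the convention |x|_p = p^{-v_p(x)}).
|25/19773|_13 = 2197

Step 1 — compute v_13(x) by factoring powers of 13 out of the numerator and denominator: v_13(25/19773) = -3. Step 2 — apply |x|_p = p^{-v_p(x)} = 13^{3} = 2197.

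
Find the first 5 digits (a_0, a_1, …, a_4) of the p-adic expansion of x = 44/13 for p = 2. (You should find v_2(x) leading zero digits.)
(a_0, …, a_4) = (0, 0, 1, 1, 1)

v_2(44/13) = 2, so a_0 = ... = a_1 = 0. Factor out: x = 2^2 · u with u = 11/13 a unit in ℤ_2. Expand u iteratively via a_{v+i} = u_i mod 2, u_{i+1} = (u_i − a_{v+i})/2:
  u_0 = 11/13;  a_2 = 1;  u_1 = (u_0 − 1)/2 = -1/13
  u_1 = -1/13;  a_3 = 1;  u_2 = (u_1 − 1)/2 = -7/13
  u_2 = -7/13;  a_4 = 1;  u_3 = (u_2 − 1)/2 = -10/13
Digits: (0, 0, 1, 1, 1).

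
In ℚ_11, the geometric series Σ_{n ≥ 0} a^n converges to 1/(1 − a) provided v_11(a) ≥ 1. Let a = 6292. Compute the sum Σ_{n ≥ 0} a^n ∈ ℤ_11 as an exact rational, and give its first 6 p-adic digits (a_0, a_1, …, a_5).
Σ a^n = 1/(1 − a) = -1/6291;  first 6 digits = (1, 0, 8, 4, 9, 3)

v_11(a) = 2 ≥ 1, so the series converges in ℤ_11 to 1/(1 − a) = 1/(1 − 6292) = -1/6291. Expand this rational in ℤ_11: compute digits iteratively via d_i = x_i mod 11, x_{i+1} = (x_i − d_i)/11. The first 6 digits are (1, 0, 8, 4, 9, 3).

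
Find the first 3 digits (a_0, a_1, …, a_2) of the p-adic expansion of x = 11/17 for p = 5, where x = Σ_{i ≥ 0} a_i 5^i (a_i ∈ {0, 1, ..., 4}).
(a_0, …, a_2) = (3, 1, 0)

v_5(11/17) = 0 (numerator and denominator both coprime to 5), so x ∈ ℤ_5^×. Compute digits iteratively via a_i = x_i mod 5, x_{i+1} = (x_i − a_i)/5, with x_0 = x:
  x_0 = 11/17;  a_0 = 3;  x_1 = (x_0 − 3)/5 = -8/17
  x_1 = -8/17;  a_1 = 1;  x_2 = (x_1 − 1)/5 = -5/17
  x_2 = -5/17;  a_2 = 0;  x_3 = (x_2 − 0)/5 = -1/17
Digits: (3, 1, 0).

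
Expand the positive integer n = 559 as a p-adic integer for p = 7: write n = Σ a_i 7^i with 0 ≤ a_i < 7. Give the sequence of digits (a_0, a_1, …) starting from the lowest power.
(a_0, a_1, …) = (6, 2, 4, 1)

Repeated division by 7 gives the digits low-to-high: 559 = 6 + 2·7^1 + 4·7^2 + 1·7^3. Digit sequence: (6, 2, 4, 1).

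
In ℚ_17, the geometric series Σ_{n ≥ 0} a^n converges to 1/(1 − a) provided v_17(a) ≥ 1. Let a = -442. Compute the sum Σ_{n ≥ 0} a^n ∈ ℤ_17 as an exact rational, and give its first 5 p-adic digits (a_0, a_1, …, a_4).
Σ a^n = 1/(1 − a) = 1/443;  first 5 digits = (1, 8, 11, 7, 4)

v_17(a) = 1 ≥ 1, so the series converges in ℤ_17 to 1/(1 − a) = 1/(1 − (-442)) = 1/443. Expand this rational in ℤ_17: compute digits iteratively via d_i = x_i mod 17, x_{i+1} = (x_i − d_i)/17. The first 5 digits are (1, 8, 11, 7, 4).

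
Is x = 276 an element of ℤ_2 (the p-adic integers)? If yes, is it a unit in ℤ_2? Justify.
x ∈ ℤ_2 but not a unit; v_2(x) = 2 > 0

ℤ_2 = {x ∈ ℚ_2 : v_2(x) ≥ 0} and ℤ_2^× = {x ∈ ℤ_2 : v_2(x) = 0}. Here v_2(276) = v_2(num) − v_2(den) = 2; compare against these criteria.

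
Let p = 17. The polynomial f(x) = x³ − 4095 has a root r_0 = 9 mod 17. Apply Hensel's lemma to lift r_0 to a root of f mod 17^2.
r_1 = 162 (mod 289)

Hensel: r_{i+1} = r_i − f(r_i)/f′(r_i) mod 17^{i+2}, where f′(x) = 3x². Iterate:
  r_0 = 9 (mod 17)
  r_1 = 162 (mod 289)
Final: r = 162 with f(r) ≡ 0 mod 17^2.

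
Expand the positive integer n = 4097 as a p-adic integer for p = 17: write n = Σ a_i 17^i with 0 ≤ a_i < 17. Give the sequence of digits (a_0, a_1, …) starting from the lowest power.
(a_0, a_1, …) = (0, 3, 14)

Repeated division by 17 gives the digits low-to-high: 4097 = 3·17^1 + 14·17^2. Digit sequence: (0, 3, 14).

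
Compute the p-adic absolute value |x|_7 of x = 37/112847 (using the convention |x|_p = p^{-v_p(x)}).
|37/112847|_7 = 2401

Step 1 — compute v_7(x) by factoring powers of 7 out of the numerator and denominator: v_7(37/112847) = -4. Step 2 — apply |x|_p = p^{-v_p(x)} = 7^{4} = 2401.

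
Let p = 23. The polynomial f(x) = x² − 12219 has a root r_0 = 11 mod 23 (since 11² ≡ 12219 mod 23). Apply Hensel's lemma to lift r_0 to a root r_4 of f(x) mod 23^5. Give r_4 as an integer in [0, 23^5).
r_4 = 4374381 (mod 6436343)

Hensel's recurrence: r_{i+1} = r_i − f(r_i)·(f′(r_i))^{-1} mod 23^{i+2}, with f′(x) = 2x. Iterate:
  r_0 = 11 (mod 23)
  r_1 = 80 (mod 529)
  r_2 = 6428 (mod 12167)
  r_3 = 176766 (mod 279841)
  r_4 = 4374381 (mod 6436343)
Final: r_4 = 4374381, and one checks f(r_4) ≡ 0 mod 23^5.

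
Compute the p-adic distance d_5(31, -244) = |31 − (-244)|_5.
d_5(31, -244) = 1/25

Step 1 — x − y = 31 − (-244) = 275. Step 2 — v_5(275) = 2 (factor: 275 = (5^2 · 11); the sign does not affect v_p). Step 3 — |x − y|_5 = 5^{-2} = 1/25.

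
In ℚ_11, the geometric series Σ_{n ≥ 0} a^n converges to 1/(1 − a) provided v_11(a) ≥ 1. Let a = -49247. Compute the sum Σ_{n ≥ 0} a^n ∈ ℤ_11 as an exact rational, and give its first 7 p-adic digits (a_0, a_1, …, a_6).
Σ a^n = 1/(1 − a) = 1/49248;  first 7 digits = (1, 0, 0, 7, 7, 10, 4)

v_11(a) = 3 ≥ 1, so the series converges in ℤ_11 to 1/(1 − a) = 1/(1 − (-49247)) = 1/49248. Expand this rational in ℤ_11: compute digits iteratively via d_i = x_i mod 11, x_{i+1} = (x_i − d_i)/11. The first 7 digits are (1, 0, 0, 7, 7, 10, 4).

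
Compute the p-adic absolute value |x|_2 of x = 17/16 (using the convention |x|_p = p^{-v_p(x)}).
|17/16|_2 = 16

Step 1 — compute v_2(x) by factoring powers of 2 out of the numerator and denominator: v_2(17/16) = -4. Step 2 — apply |x|_p = p^{-v_p(x)} = 2^{4} = 16.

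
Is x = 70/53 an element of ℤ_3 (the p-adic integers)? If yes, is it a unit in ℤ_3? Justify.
x ∈ ℤ_3^× (unit); v_3(x) = 0

ℤ_3 = {x ∈ ℚ_3 : v_3(x) ≥ 0} and ℤ_3^× = {x ∈ ℤ_3 : v_3(x) = 0}. Here v_3(70/53) = v_3(num) − v_3(den) = 0; compare against these criteria.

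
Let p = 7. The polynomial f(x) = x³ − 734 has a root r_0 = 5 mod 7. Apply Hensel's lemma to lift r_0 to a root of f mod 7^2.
r_1 = 19 (mod 49)

Hensel: r_{i+1} = r_i − f(r_i)/f′(r_i) mod 7^{i+2}, where f′(x) = 3x². Iterate:
  r_0 = 5 (mod 7)
  r_1 = 19 (mod 49)
Final: r = 19 with f(r) ≡ 0 mod 7^2.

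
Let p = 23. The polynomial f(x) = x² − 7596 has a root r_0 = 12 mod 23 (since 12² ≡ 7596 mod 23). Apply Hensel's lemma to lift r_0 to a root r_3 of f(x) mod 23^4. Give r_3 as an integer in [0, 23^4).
r_3 = 77292 (mod 279841)

Hensel's recurrence: r_{i+1} = r_i − f(r_i)·(f′(r_i))^{-1} mod 23^{i+2}, with f′(x) = 2x. Iterate:
  r_0 = 12 (mod 23)
  r_1 = 58 (mod 529)
  r_2 = 4290 (mod 12167)
  r_3 = 77292 (mod 279841)
Final: r_3 = 77292, and one checks f(r_3) ≡ 0 mod 23^4.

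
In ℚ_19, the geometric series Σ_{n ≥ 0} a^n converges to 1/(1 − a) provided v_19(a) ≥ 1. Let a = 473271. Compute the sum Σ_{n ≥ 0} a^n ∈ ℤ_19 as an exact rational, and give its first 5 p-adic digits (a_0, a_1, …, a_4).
Σ a^n = 1/(1 − a) = -1/473270;  first 5 digits = (1, 0, 0, 12, 3)

v_19(a) = 3 ≥ 1, so the series converges in ℤ_19 to 1/(1 − a) = 1/(1 − 473271) = -1/473270. Expand this rational in ℤ_19: compute digits iteratively via d_i = x_i mod 19, x_{i+1} = (x_i − d_i)/19. The first 5 digits are (1, 0, 0, 12, 3).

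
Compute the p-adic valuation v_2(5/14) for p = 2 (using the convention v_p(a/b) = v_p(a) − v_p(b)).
v_2(5/14) = -1

Factor powers of 2 from the numerator and denominator of the reduced fraction: 5 = 2^0 · 5 and 14 = 2^1 · 7. Apply v_p(a/b) = v_p(a) − v_p(b): v_2(5/14) = 0 − 1 = -1.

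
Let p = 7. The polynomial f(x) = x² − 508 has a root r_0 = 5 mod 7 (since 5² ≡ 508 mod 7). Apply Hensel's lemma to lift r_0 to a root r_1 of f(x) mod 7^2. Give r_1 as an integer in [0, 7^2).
r_1 = 19 (mod 49)

Hensel's recurrence: r_{i+1} = r_i − f(r_i)·(f′(r_i))^{-1} mod 7^{i+2}, with f′(x) = 2x. Iterate:
  r_0 = 5 (mod 7)
  r_1 = 19 (mod 49)
Final: r_1 = 19, and one checks f(r_1) ≡ 0 mod 7^2.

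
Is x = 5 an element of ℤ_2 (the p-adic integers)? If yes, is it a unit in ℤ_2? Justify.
x ∈ ℤ_2^× (unit); v_2(x) = 0

ℤ_2 = {x ∈ ℚ_2 : v_2(x) ≥ 0} and ℤ_2^× = {x ∈ ℤ_2 : v_2(x) = 0}. Here v_2(5) = v_2(num) − v_2(den) = 0; compare against these criteria.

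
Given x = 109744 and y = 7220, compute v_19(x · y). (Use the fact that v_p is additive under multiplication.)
v_19(792351680) = 5

v_p(x) = 3 (factor: 109744 = 19^3 · 16); v_p(y) = 2 (factor: 7220 = 19^2 · 20). Additivity: v_p(xy) = v_p(x) + v_p(y) = 3 + 2 = 5. (Direct check: xy = 792351680 = 19^5 · (320).)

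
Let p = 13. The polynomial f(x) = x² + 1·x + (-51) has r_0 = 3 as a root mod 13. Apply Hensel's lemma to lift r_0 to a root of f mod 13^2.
r_1 = 81 (mod 169)

Hensel: r_{i+1} = r_i − f(r_i)·(f′(r_i))^{-1} mod 13^{i+2}, f′(x) = 2x + 1. Iterate:
  r_0 = 3 (mod 13)
  r_1 = 81 (mod 169)
Final: r = 81 satisfies f(r) ≡ 0 mod 13^2.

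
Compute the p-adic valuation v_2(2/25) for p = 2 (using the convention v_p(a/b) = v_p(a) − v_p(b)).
v_2(2/25) = 1

Factor powers of 2 from the numerator and denominator of the reduced fraction: 2 = 2^1 · 1 and 25 = 2^0 · 25. Apply v_p(a/b) = v_p(a) − v_p(b): v_2(2/25) = 1 − 0 = 1.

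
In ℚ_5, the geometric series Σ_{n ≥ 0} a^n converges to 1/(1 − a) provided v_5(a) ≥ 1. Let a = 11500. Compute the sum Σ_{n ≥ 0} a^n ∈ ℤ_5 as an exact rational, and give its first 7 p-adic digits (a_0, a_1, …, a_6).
Σ a^n = 1/(1 − a) = -1/11499;  first 7 digits = (1, 0, 0, 2, 3, 3, 4)

v_5(a) = 3 ≥ 1, so the series converges in ℤ_5 to 1/(1 − a) = 1/(1 − 11500) = -1/11499. Expand this rational in ℤ_5: compute digits iteratively via d_i = x_i mod 5, x_{i+1} = (x_i − d_i)/5. The first 7 digits are (1, 0, 0, 2, 3, 3, 4).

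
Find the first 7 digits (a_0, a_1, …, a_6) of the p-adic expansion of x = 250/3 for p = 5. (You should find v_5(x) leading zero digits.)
(a_0, …, a_6) = (0, 0, 0, 4, 1, 3, 1)

v_5(250/3) = 3, so a_0 = ... = a_2 = 0. Factor out: x = 5^3 · u with u = 2/3 a unit in ℤ_5. Expand u iteratively via a_{v+i} = u_i mod 5, u_{i+1} = (u_i − a_{v+i})/5:
  u_0 = 2/3;  a_3 = 4;  u_1 = (u_0 − 4)/5 = -2/3
  u_1 = -2/3;  a_4 = 1;  u_2 = (u_1 − 1)/5 = -1/3
  u_2 = -1/3;  a_5 = 3;  u_3 = (u_2 − 3)/5 = -2/3
  u_3 = -2/3;  a_6 = 1;  u_4 = (u_3 − 1)/5 = -1/3
Digits: (0, 0, 0, 4, 1, 3, 1).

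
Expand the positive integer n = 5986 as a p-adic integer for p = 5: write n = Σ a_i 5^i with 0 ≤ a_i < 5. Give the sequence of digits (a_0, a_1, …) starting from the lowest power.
(a_0, a_1, …) = (1, 2, 4, 2, 4, 1)

Repeated division by 5 gives the digits low-to-high: 5986 = 1 + 2·5^1 + 4·5^2 + 2·5^3 + 4·5^4 + 1·5^5. Digit sequence: (1, 2, 4, 2, 4, 1).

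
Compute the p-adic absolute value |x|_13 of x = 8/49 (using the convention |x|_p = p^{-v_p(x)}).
|8/49|_13 = 1

Step 1 — compute v_13(x) by factoring powers of 13 out of the numerator and denominator: v_13(8/49) = 0. Step 2 — apply |x|_p = p^{-v_p(x)} = 13^{0} = 1.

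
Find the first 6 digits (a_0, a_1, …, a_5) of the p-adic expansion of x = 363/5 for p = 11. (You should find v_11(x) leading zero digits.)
(a_0, …, a_5) = (0, 0, 5, 4, 4, 4)

v_11(363/5) = 2, so a_0 = ... = a_1 = 0. Factor out: x = 11^2 · u with u = 3/5 a unit in ℤ_11. Expand u iteratively via a_{v+i} = u_i mod 11, u_{i+1} = (u_i − a_{v+i})/11:
  u_0 = 3/5;  a_2 = 5;  u_1 = (u_0 − 5)/11 = -2/5
  u_1 = -2/5;  a_3 = 4;  u_2 = (u_1 − 4)/11 = -2/5
  u_2 = -2/5;  a_4 = 4;  u_3 = (u_2 − 4)/11 = -2/5
  u_3 = -2/5;  a_5 = 4;  u_4 = (u_3 − 4)/11 = -2/5
Digits: (0, 0, 5, 4, 4, 4).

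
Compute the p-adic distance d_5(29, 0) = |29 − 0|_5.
d_5(29, 0) = 1

Step 1 — x − y = 29 − 0 = 29. Step 2 — v_5(29) = 0 (factor: 29 = (5^0 · 29); the sign does not affect v_p). Step 3 — |x − y|_5 = 5^{0} = 1.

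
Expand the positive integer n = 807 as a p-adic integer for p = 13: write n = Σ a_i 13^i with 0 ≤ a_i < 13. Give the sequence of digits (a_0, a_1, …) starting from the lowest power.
(a_0, a_1, …) = (1, 10, 4)

Repeated division by 13 gives the digits low-to-high: 807 = 1 + 10·13^1 + 4·13^2. Digit sequence: (1, 10, 4).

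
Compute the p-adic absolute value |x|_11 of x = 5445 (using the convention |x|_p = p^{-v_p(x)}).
|5445|_11 = 1/121

Step 1 — compute v_11(x) by factoring powers of 11 out of the numerator and denominator: v_11(5445) = 2. Step 2 — apply |x|_p = p^{-v_p(x)} = 11^{-2} = 1/121.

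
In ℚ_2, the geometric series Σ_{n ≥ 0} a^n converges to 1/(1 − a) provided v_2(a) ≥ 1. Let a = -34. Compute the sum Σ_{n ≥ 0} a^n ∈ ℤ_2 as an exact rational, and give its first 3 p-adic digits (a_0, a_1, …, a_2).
Σ a^n = 1/(1 − a) = 1/35;  first 3 digits = (1, 1, 0)

v_2(a) = 1 ≥ 1, so the series converges in ℤ_2 to 1/(1 − a) = 1/(1 − (-34)) = 1/35. Expand this rational in ℤ_2: compute digits iteratively via d_i = x_i mod 2, x_{i+1} = (x_i − d_i)/2. The first 3 digits are (1, 1, 0).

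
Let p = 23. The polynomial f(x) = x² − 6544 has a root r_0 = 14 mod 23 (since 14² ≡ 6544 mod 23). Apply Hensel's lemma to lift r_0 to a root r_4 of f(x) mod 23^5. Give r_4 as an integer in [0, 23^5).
r_4 = 4797515 (mod 6436343)

Hensel's recurrence: r_{i+1} = r_i − f(r_i)·(f′(r_i))^{-1} mod 23^{i+2}, with f′(x) = 2x. Iterate:
  r_0 = 14 (mod 23)
  r_1 = 14 (mod 529)
  r_2 = 3717 (mod 12167)
  r_3 = 40218 (mod 279841)
  r_4 = 4797515 (mod 6436343)
Final: r_4 = 4797515, and one checks f(r_4) ≡ 0 mod 23^5.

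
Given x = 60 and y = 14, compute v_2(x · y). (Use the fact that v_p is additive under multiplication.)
v_2(840) = 3

v_p(x) = 2 (factor: 60 = 2^2 · 15); v_p(y) = 1 (factor: 14 = 2^1 · 7). Additivity: v_p(xy) = v_p(x) + v_p(y) = 2 + 1 = 3. (Direct check: xy = 840 = 2^3 · (105).)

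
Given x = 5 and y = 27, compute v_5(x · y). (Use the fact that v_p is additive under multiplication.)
v_5(135) = 1

v_p(x) = 1 (factor: 5 = 5^1 · 1); v_p(y) = 0 (factor: 27 = 5^0 · 27). Additivity: v_p(xy) = v_p(x) + v_p(y) = 1 + 0 = 1. (Direct check: xy = 135 = 5^1 · (27).)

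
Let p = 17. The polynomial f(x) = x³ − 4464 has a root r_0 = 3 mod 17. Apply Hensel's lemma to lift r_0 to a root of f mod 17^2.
r_1 = 71 (mod 289)

Hensel: r_{i+1} = r_i − f(r_i)/f′(r_i) mod 17^{i+2}, where f′(x) = 3x². Iterate:
  r_0 = 3 (mod 17)
  r_1 = 71 (mod 289)
Final: r = 71 with f(r) ≡ 0 mod 17^2.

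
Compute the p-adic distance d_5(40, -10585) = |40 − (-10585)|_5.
d_5(40, -10585) = 1/625

Step 1 — x − y = 40 − (-10585) = 10625. Step 2 — v_5(10625) = 4 (factor: 10625 = (5^4 · 17); the sign does not affect v_p). Step 3 — |x − y|_5 = 5^{-4} = 1/625.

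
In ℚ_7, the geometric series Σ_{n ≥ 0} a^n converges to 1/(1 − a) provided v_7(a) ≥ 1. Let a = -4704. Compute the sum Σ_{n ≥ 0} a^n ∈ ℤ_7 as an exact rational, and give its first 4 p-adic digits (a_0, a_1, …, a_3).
Σ a^n = 1/(1 − a) = 1/4705;  first 4 digits = (1, 0, 2, 0)

v_7(a) = 2 ≥ 1, so the series converges in ℤ_7 to 1/(1 − a) = 1/(1 − (-4704)) = 1/4705. Expand this rational in ℤ_7: compute digits iteratively via d_i = x_i mod 7, x_{i+1} = (x_i − d_i)/7. The first 4 digits are (1, 0, 2, 0).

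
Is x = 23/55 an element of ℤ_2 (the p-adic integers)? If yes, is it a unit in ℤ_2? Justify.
x ∈ ℤ_2^× (unit); v_2(x) = 0

ℤ_2 = {x ∈ ℚ_2 : v_2(x) ≥ 0} and ℤ_2^× = {x ∈ ℤ_2 : v_2(x) = 0}. Here v_2(23/55) = v_2(num) − v_2(den) = 0; compare against these criteria.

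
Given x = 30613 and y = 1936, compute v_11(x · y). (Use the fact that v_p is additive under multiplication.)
v_11(59266768) = 5

v_p(x) = 3 (factor: 30613 = 11^3 · 23); v_p(y) = 2 (factor: 1936 = 11^2 · 16). Additivity: v_p(xy) = v_p(x) + v_p(y) = 3 + 2 = 5. (Direct check: xy = 59266768 = 11^5 · (368).)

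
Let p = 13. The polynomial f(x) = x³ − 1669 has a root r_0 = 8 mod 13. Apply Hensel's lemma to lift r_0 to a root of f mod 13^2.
r_1 = 73 (mod 169)

Hensel: r_{i+1} = r_i − f(r_i)/f′(r_i) mod 13^{i+2}, where f′(x) = 3x². Iterate:
  r_0 = 8 (mod 13)
  r_1 = 73 (mod 169)
Final: r = 73 with f(r) ≡ 0 mod 13^2.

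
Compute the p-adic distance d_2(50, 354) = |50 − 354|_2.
d_2(50, 354) = 1/16

Step 1 — x − y = 50 − 354 = -304. Step 2 — v_2(-304) = 4 (factor: -304 = −(2^4 · 19); the sign does not affect v_p). Step 3 — |x − y|_2 = 2^{-4} = 1/16.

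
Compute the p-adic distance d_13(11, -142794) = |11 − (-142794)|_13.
d_13(11, -142794) = 1/28561

Step 1 — x − y = 11 − (-142794) = 142805. Step 2 — v_13(142805) = 4 (factor: 142805 = (13^4 · 5); the sign does not affect v_p). Step 3 — |x − y|_13 = 13^{-4} = 1/28561.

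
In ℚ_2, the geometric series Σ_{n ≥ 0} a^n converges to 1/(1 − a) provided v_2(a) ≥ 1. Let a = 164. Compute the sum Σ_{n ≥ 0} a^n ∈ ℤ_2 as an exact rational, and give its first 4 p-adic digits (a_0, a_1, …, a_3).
Σ a^n = 1/(1 − a) = -1/163;  first 4 digits = (1, 0, 1, 0)

v_2(a) = 2 ≥ 1, so the series converges in ℤ_2 to 1/(1 − a) = 1/(1 − 164) = -1/163. Expand this rational in ℤ_2: compute digits iteratively via d_i = x_i mod 2, x_{i+1} = (x_i − d_i)/2. The first 4 digits are (1, 0, 1, 0).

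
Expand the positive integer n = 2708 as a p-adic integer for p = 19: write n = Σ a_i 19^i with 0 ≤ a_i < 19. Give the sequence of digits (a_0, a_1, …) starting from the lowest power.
(a_0, a_1, …) = (10, 9, 7)

Repeated division by 19 gives the digits low-to-high: 2708 = 10 + 9·19^1 + 7·19^2. Digit sequence: (10, 9, 7).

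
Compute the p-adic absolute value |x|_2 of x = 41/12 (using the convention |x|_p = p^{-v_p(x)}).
|41/12|_2 = 4

Step 1 — compute v_2(x) by factoring powers of 2 out of the numerator and denominator: v_2(41/12) = -2. Step 2 — apply |x|_p = p^{-v_p(x)} = 2^{2} = 4.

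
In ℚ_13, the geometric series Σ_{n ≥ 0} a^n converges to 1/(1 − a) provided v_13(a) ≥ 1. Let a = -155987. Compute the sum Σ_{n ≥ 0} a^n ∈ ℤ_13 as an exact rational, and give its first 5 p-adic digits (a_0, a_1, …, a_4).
Σ a^n = 1/(1 − a) = 1/155988;  first 5 digits = (1, 0, 0, 7, 7)

v_13(a) = 3 ≥ 1, so the series converges in ℤ_13 to 1/(1 − a) = 1/(1 − (-155987)) = 1/155988. Expand this rational in ℤ_13: compute digits iteratively via d_i = x_i mod 13, x_{i+1} = (x_i − d_i)/13. The first 5 digits are (1, 0, 0, 7, 7).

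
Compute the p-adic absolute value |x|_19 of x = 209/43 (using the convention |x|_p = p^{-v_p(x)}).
|209/43|_19 = 1/19

Step 1 — compute v_19(x) by factoring powers of 19 out of the numerator and denominator: v_19(209/43) = 1. Step 2 — apply |x|_p = p^{-v_p(x)} = 19^{-1} = 1/19.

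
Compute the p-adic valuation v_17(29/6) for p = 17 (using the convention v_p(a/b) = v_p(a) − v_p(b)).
v_17(29/6) = 0

Factor powers of 17 from the numerator and denominator of the reduced fraction: 29 = 17^0 · 29 and 6 = 17^0 · 6. Apply v_p(a/b) = v_p(a) − v_p(b): v_17(29/6) = 0 − 0 = 0.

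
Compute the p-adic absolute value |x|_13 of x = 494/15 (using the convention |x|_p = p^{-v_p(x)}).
|494/15|_13 = 1/13

Step 1 — compute v_13(x) by factoring powers of 13 out of the numerator and denominator: v_13(494/15) = 1. Step 2 — apply |x|_p = p^{-v_p(x)} = 13^{-1} = 1/13.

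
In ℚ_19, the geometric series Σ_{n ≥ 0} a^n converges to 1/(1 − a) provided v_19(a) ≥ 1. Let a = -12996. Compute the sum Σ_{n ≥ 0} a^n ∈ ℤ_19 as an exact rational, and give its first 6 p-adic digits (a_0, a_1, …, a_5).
Σ a^n = 1/(1 − a) = 1/12997;  first 6 digits = (1, 0, 2, 17, 3, 11)

v_19(a) = 2 ≥ 1, so the series converges in ℤ_19 to 1/(1 − a) = 1/(1 − (-12996)) = 1/12997. Expand this rational in ℤ_19: compute digits iteratively via d_i = x_i mod 19, x_{i+1} = (x_i − d_i)/19. The first 6 digits are (1, 0, 2, 17, 3, 11).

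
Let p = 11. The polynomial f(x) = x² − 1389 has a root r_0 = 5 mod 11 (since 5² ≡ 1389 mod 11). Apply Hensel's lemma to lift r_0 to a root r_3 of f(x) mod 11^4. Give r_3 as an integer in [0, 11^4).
r_3 = 3360 (mod 14641)

Hensel's recurrence: r_{i+1} = r_i − f(r_i)·(f′(r_i))^{-1} mod 11^{i+2}, with f′(x) = 2x. Iterate:
  r_0 = 5 (mod 11)
  r_1 = 93 (mod 121)
  r_2 = 698 (mod 1331)
  r_3 = 3360 (mod 14641)
Final: r_3 = 3360, and one checks f(r_3) ≡ 0 mod 11^4.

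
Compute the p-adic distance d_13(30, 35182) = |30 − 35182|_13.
d_13(30, 35182) = 1/2197

Step 1 — x − y = 30 − 35182 = -35152. Step 2 — v_13(-35152) = 3 (factor: -35152 = −(13^3 · 16); the sign does not affect v_p). Step 3 — |x − y|_13 = 13^{-3} = 1/2197.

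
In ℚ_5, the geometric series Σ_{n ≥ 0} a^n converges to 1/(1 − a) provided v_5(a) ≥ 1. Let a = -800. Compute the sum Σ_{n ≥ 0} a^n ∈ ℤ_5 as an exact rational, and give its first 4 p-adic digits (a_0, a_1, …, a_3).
Σ a^n = 1/(1 − a) = 1/801;  first 4 digits = (1, 0, 3, 3)

v_5(a) = 2 ≥ 1, so the series converges in ℤ_5 to 1/(1 − a) = 1/(1 − (-800)) = 1/801. Expand this rational in ℤ_5: compute digits iteratively via d_i = x_i mod 5, x_{i+1} = (x_i − d_i)/5. The first 4 digits are (1, 0, 3, 3).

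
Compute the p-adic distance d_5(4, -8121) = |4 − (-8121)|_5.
d_5(4, -8121) = 1/625

Step 1 — x − y = 4 − (-8121) = 8125. Step 2 — v_5(8125) = 4 (factor: 8125 = (5^4 · 13); the sign does not affect v_p). Step 3 — |x − y|_5 = 5^{-4} = 1/625.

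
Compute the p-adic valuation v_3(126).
v_3(126) = 2

v_3(n) is the largest exponent k such that 3^k divides n. Factor out: 126 = 3^2 · 14. (Sign doesn't affect v_p.) So v_3(126) = 2.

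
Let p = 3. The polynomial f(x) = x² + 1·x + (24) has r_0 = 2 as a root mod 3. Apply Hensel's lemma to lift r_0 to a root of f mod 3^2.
r_1 = 5 (mod 9)

Hensel: r_{i+1} = r_i − f(r_i)·(f′(r_i))^{-1} mod 3^{i+2}, f′(x) = 2x + 1. Iterate:
  r_0 = 2 (mod 3)
  r_1 = 5 (mod 9)
Final: r = 5 satisfies f(r) ≡ 0 mod 3^2.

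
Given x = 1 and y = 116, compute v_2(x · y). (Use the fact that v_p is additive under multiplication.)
v_2(116) = 2

v_p(x) = 0 (factor: 1 = 2^0 · 1); v_p(y) = 2 (factor: 116 = 2^2 · 29). Additivity: v_p(xy) = v_p(x) + v_p(y) = 0 + 2 = 2. (Direct check: xy = 116 = 2^2 · (29).)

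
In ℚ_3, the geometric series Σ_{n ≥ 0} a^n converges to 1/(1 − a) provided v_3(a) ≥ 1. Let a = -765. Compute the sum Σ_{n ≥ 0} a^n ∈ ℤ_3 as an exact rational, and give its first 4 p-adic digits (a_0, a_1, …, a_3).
Σ a^n = 1/(1 − a) = 1/766;  first 4 digits = (1, 0, 2, 1)

v_3(a) = 2 ≥ 1, so the series converges in ℤ_3 to 1/(1 − a) = 1/(1 − (-765)) = 1/766. Expand this rational in ℤ_3: compute digits iteratively via d_i = x_i mod 3, x_{i+1} = (x_i − d_i)/3. The first 4 digits are (1, 0, 2, 1).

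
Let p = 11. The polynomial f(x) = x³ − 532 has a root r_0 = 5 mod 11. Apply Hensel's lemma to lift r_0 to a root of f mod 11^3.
r_2 = 588 (mod 1331)

Hensel: r_{i+1} = r_i − f(r_i)/f′(r_i) mod 11^{i+2}, where f′(x) = 3x². Iterate:
  r_0 = 5 (mod 11)
  r_1 = 104 (mod 121)
  r_2 = 588 (mod 1331)
Final: r = 588 with f(r) ≡ 0 mod 11^3.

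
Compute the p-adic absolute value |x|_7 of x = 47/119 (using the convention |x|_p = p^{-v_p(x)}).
|47/119|_7 = 7

Step 1 — compute v_7(x) by factoring powers of 7 out of the numerator and denominator: v_7(47/119) = -1. Step 2 — apply |x|_p = p^{-v_p(x)} = 7^{1} = 7.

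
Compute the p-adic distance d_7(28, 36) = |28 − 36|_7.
d_7(28, 36) = 1

Step 1 — x − y = 28 − 36 = -8. Step 2 — v_7(-8) = 0 (factor: -8 = −(7^0 · 8); the sign does not affect v_p). Step 3 — |x − y|_7 = 7^{0} = 1.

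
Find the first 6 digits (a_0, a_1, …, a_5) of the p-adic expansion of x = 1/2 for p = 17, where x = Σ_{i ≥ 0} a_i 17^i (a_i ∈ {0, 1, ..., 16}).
(a_0, …, a_5) = (9, 8, 8, 8, 8, 8)

v_17(1/2) = 0 (numerator and denominator both coprime to 17), so x ∈ ℤ_17^×. Compute digits iteratively via a_i = x_i mod 17, x_{i+1} = (x_i − a_i)/17, with x_0 = x:
  x_0 = 1/2;  a_0 = 9;  x_1 = (x_0 − 9)/17 = -1/2
  x_1 = -1/2;  a_1 = 8;  x_2 = (x_1 − 8)/17 = -1/2
  x_2 = -1/2;  a_2 = 8;  x_3 = (x_2 − 8)/17 = -1/2
  x_3 = -1/2;  a_3 = 8;  x_4 = (x_3 − 8)/17 = -1/2
  x_4 = -1/2;  a_4 = 8;  x_5 = (x_4 − 8)/17 = -1/2
  x_5 = -1/2;  a_5 = 8;  x_6 = (x_5 − 8)/17 = -1/2
Digits: (9, 8, 8, 8, 8, 8).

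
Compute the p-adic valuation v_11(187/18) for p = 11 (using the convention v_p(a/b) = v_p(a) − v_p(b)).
v_11(187/18) = 1

Factor powers of 11 from the numerator and denominator of the reduced fraction: 187 = 11^1 · 17 and 18 = 11^0 · 18. Apply v_p(a/b) = v_p(a) − v_p(b): v_11(187/18) = 1 − 0 = 1.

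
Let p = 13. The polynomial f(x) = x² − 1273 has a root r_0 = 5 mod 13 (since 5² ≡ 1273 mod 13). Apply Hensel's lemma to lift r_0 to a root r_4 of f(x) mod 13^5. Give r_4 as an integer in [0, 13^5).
r_4 = 317647 (mod 371293)

Hensel's recurrence: r_{i+1} = r_i − f(r_i)·(f′(r_i))^{-1} mod 13^{i+2}, with f′(x) = 2x. Iterate:
  r_0 = 5 (mod 13)
  r_1 = 96 (mod 169)
  r_2 = 1279 (mod 2197)
  r_3 = 3476 (mod 28561)
  r_4 = 317647 (mod 371293)
Final: r_4 = 317647, and one checks f(r_4) ≡ 0 mod 13^5.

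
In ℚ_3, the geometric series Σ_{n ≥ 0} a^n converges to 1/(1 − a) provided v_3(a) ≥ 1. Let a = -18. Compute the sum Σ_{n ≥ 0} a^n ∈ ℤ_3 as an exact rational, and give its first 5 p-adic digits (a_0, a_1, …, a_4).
Σ a^n = 1/(1 − a) = 1/19;  first 5 digits = (1, 0, 1, 2, 0)

v_3(a) = 2 ≥ 1, so the series converges in ℤ_3 to 1/(1 − a) = 1/(1 − (-18)) = 1/19. Expand this rational in ℤ_3: compute digits iteratively via d_i = x_i mod 3, x_{i+1} = (x_i − d_i)/3. The first 5 digits are (1, 0, 1, 2, 0).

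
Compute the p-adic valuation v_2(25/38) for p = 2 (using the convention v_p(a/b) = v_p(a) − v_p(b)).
v_2(25/38) = -1

Factor powers of 2 from the numerator and denominator of the reduced fraction: 25 = 2^0 · 25 and 38 = 2^1 · 19. Apply v_p(a/b) = v_p(a) − v_p(b): v_2(25/38) = 0 − 1 = -1.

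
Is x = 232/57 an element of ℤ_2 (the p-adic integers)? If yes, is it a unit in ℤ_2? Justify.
x ∈ ℤ_2 but not a unit; v_2(x) = 3 > 0

ℤ_2 = {x ∈ ℚ_2 : v_2(x) ≥ 0} and ℤ_2^× = {x ∈ ℤ_2 : v_2(x) = 0}. Here v_2(232/57) = v_2(num) − v_2(den) = 3; compare against these criteria.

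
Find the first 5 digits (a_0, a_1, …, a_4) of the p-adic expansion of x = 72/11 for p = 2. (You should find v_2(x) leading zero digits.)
(a_0, …, a_4) = (0, 0, 0, 1, 1)

v_2(72/11) = 3, so a_0 = ... = a_2 = 0. Factor out: x = 2^3 · u with u = 9/11 a unit in ℤ_2. Expand u iteratively via a_{v+i} = u_i mod 2, u_{i+1} = (u_i − a_{v+i})/2:
  u_0 = 9/11;  a_3 = 1;  u_1 = (u_0 − 1)/2 = -1/11
  u_1 = -1/11;  a_4 = 1;  u_2 = (u_1 − 1)/2 = -6/11
Digits: (0, 0, 0, 1, 1).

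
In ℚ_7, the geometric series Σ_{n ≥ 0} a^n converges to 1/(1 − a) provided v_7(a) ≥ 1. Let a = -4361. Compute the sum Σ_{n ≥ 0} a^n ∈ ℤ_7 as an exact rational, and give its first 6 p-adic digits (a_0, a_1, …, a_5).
Σ a^n = 1/(1 − a) = 1/4362;  first 6 digits = (1, 0, 2, 1, 2, 4)

v_7(a) = 2 ≥ 1, so the series converges in ℤ_7 to 1/(1 − a) = 1/(1 − (-4361)) = 1/4362. Expand this rational in ℤ_7: compute digits iteratively via d_i = x_i mod 7, x_{i+1} = (x_i − d_i)/7. The first 6 digits are (1, 0, 2, 1, 2, 4).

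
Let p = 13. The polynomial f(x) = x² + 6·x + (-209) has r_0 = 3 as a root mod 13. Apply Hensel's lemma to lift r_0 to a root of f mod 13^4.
r_3 = 2018 (mod 28561)

Hensel: r_{i+1} = r_i − f(r_i)·(f′(r_i))^{-1} mod 13^{i+2}, f′(x) = 2x + 6. Iterate:
  r_0 = 3 (mod 13)
  r_1 = 159 (mod 169)
  r_2 = 2018 (mod 2197)
  r_3 = 2018 (mod 28561)
Final: r = 2018 satisfies f(r) ≡ 0 mod 13^4.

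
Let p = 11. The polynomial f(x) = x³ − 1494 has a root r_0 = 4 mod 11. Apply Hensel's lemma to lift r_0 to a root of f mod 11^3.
r_2 = 664 (mod 1331)

Hensel: r_{i+1} = r_i − f(r_i)/f′(r_i) mod 11^{i+2}, where f′(x) = 3x². Iterate:
  r_0 = 4 (mod 11)
  r_1 = 59 (mod 121)
  r_2 = 664 (mod 1331)
Final: r = 664 with f(r) ≡ 0 mod 11^3.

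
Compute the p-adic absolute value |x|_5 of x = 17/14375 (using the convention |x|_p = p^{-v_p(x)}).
|17/14375|_5 = 625

Step 1 — compute v_5(x) by factoring powers of 5 out of the numerator and denominator: v_5(17/14375) = -4. Step 2 — apply |x|_p = p^{-v_p(x)} = 5^{4} = 625.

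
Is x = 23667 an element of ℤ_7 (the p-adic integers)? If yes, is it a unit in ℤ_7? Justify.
x ∈ ℤ_7 but not a unit; v_7(x) = 3 > 0

ℤ_7 = {x ∈ ℚ_7 : v_7(x) ≥ 0} and ℤ_7^× = {x ∈ ℤ_7 : v_7(x) = 0}. Here v_7(23667) = v_7(num) − v_7(den) = 3; compare against these criteria.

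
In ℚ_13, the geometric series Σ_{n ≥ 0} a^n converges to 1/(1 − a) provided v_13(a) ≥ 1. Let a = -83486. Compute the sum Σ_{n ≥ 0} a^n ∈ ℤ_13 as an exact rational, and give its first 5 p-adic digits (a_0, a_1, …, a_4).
Σ a^n = 1/(1 − a) = 1/83487;  first 5 digits = (1, 0, 0, 1, 10)

v_13(a) = 3 ≥ 1, so the series converges in ℤ_13 to 1/(1 − a) = 1/(1 − (-83486)) = 1/83487. Expand this rational in ℤ_13: compute digits iteratively via d_i = x_i mod 13, x_{i+1} = (x_i − d_i)/13. The first 5 digits are (1, 0, 0, 1, 10).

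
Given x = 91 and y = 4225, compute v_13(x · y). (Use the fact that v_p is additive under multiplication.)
v_13(384475) = 3

v_p(x) = 1 (factor: 91 = 13^1 · 7); v_p(y) = 2 (factor: 4225 = 13^2 · 25). Additivity: v_p(xy) = v_p(x) + v_p(y) = 1 + 2 = 3. (Direct check: xy = 384475 = 13^3 · (175).)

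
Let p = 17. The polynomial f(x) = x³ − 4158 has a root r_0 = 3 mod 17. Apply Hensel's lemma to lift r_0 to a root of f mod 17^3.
r_2 = 2179 (mod 4913)

Hensel: r_{i+1} = r_i − f(r_i)/f′(r_i) mod 17^{i+2}, where f′(x) = 3x². Iterate:
  r_0 = 3 (mod 17)
  r_1 = 156 (mod 289)
  r_2 = 2179 (mod 4913)
Final: r = 2179 with f(r) ≡ 0 mod 17^3.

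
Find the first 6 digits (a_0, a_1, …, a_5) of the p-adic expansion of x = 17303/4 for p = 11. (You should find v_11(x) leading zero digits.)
(a_0, …, a_5) = (0, 0, 0, 6, 8, 2)

v_11(17303/4) = 3, so a_0 = ... = a_2 = 0. Factor out: x = 11^3 · u with u = 13/4 a unit in ℤ_11. Expand u iteratively via a_{v+i} = u_i mod 11, u_{i+1} = (u_i − a_{v+i})/11:
  u_0 = 13/4;  a_3 = 6;  u_1 = (u_0 − 6)/11 = -1/4
  u_1 = -1/4;  a_4 = 8;  u_2 = (u_1 − 8)/11 = -3/4
  u_2 = -3/4;  a_5 = 2;  u_3 = (u_2 − 2)/11 = -1/4
Digits: (0, 0, 0, 6, 8, 2).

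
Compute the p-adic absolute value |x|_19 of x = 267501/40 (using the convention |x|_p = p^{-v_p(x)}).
|267501/40|_19 = 1/6859

Step 1 — compute v_19(x) by factoring powers of 19 out of the numerator and denominator: v_19(267501/40) = 3. Step 2 — apply |x|_p = p^{-v_p(x)} = 19^{-3} = 1/6859.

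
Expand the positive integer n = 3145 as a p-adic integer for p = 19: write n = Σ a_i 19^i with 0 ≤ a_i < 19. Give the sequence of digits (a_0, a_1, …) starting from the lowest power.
(a_0, a_1, …) = (10, 13, 8)

Repeated division by 19 gives the digits low-to-high: 3145 = 10 + 13·19^1 + 8·19^2. Digit sequence: (10, 13, 8).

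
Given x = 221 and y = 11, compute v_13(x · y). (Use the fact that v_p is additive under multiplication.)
v_13(2431) = 1

v_p(x) = 1 (factor: 221 = 13^1 · 17); v_p(y) = 0 (factor: 11 = 13^0 · 11). Additivity: v_p(xy) = v_p(x) + v_p(y) = 1 + 0 = 1. (Direct check: xy = 2431 = 13^1 · (187).)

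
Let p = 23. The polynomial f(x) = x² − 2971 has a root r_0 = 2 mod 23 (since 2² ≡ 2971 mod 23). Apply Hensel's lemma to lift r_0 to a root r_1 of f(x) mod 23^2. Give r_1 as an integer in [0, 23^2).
r_1 = 347 (mod 529)

Hensel's recurrence: r_{i+1} = r_i − f(r_i)·(f′(r_i))^{-1} mod 23^{i+2}, with f′(x) = 2x. Iterate:
  r_0 = 2 (mod 23)
  r_1 = 347 (mod 529)
Final: r_1 = 347, and one checks f(r_1) ≡ 0 mod 23^2.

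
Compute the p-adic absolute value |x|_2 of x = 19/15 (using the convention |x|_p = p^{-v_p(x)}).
|19/15|_2 = 1

Step 1 — compute v_2(x) by factoring powers of 2 out of the numerator and denominator: v_2(19/15) = 0. Step 2 — apply |x|_p = p^{-v_p(x)} = 2^{0} = 1.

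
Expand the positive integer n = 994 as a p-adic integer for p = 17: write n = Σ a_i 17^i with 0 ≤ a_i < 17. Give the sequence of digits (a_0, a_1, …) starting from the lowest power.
(a_0, a_1, …) = (8, 7, 3)

Repeated division by 17 gives the digits low-to-high: 994 = 8 + 7·17^1 + 3·17^2. Digit sequence: (8, 7, 3).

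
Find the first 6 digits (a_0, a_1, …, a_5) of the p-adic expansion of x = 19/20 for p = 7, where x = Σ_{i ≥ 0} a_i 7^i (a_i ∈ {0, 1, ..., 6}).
(a_0, …, a_5) = (2, 3, 2, 0, 1, 3)

v_7(19/20) = 0 (numerator and denominator both coprime to 7), so x ∈ ℤ_7^×. Compute digits iteratively via a_i = x_i mod 7, x_{i+1} = (x_i − a_i)/7, with x_0 = x:
  x_0 = 19/20;  a_0 = 2;  x_1 = (x_0 − 2)/7 = -3/20
  x_1 = -3/20;  a_1 = 3;  x_2 = (x_1 − 3)/7 = -9/20
  x_2 = -9/20;  a_2 = 2;  x_3 = (x_2 − 2)/7 = -7/20
  x_3 = -7/20;  a_3 = 0;  x_4 = (x_3 − 0)/7 = -1/20
  x_4 = -1/20;  a_4 = 1;  x_5 = (x_4 − 1)/7 = -3/20
  x_5 = -3/20;  a_5 = 3;  x_6 = (x_5 − 3)/7 = -9/20
Digits: (2, 3, 2, 0, 1, 3).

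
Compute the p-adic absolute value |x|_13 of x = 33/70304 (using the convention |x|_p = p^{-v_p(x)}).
|33/70304|_13 = 2197

Step 1 — compute v_13(x) by factoring powers of 13 out of the numerator and denominator: v_13(33/70304) = -3. Step 2 — apply |x|_p = p^{-v_p(x)} = 13^{3} = 2197.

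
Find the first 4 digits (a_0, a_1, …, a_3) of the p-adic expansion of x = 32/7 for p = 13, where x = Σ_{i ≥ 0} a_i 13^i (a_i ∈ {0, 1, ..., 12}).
(a_0, …, a_3) = (12, 5, 7, 5)

v_13(32/7) = 0 (numerator and denominator both coprime to 13), so x ∈ ℤ_13^×. Compute digits iteratively via a_i = x_i mod 13, x_{i+1} = (x_i − a_i)/13, with x_0 = x:
  x_0 = 32/7;  a_0 = 12;  x_1 = (x_0 − 12)/13 = -4/7
  x_1 = -4/7;  a_1 = 5;  x_2 = (x_1 − 5)/13 = -3/7
  x_2 = -3/7;  a_2 = 7;  x_3 = (x_2 − 7)/13 = -4/7
  x_3 = -4/7;  a_3 = 5;  x_4 = (x_3 − 5)/13 = -3/7
Digits: (12, 5, 7, 5).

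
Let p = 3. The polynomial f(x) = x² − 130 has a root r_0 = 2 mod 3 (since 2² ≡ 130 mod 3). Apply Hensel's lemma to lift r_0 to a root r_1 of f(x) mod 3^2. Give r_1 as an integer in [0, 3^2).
r_1 = 2 (mod 9)

Hensel's recurrence: r_{i+1} = r_i − f(r_i)·(f′(r_i))^{-1} mod 3^{i+2}, with f′(x) = 2x. Iterate:
  r_0 = 2 (mod 3)
  r_1 = 2 (mod 9)
Final: r_1 = 2, and one checks f(r_1) ≡ 0 mod 3^2.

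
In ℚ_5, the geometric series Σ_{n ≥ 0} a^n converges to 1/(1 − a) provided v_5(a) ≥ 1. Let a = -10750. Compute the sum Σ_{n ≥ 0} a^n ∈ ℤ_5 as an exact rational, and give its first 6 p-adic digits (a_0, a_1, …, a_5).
Σ a^n = 1/(1 − a) = 1/10751;  first 6 digits = (1, 0, 0, 4, 2, 1)

v_5(a) = 3 ≥ 1, so the series converges in ℤ_5 to 1/(1 − a) = 1/(1 − (-10750)) = 1/10751. Expand this rational in ℤ_5: compute digits iteratively via d_i = x_i mod 5, x_{i+1} = (x_i − d_i)/5. The first 6 digits are (1, 0, 0, 4, 2, 1).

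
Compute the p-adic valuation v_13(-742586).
v_13(-742586) = 5

v_13(n) is the largest exponent k such that 13^k divides n. Factor out: -742586 = -13^5 · 2. (Sign doesn't affect v_p.) So v_13(-742586) = 5.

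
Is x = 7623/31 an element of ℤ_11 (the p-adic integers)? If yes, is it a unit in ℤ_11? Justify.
x ∈ ℤ_11 but not a unit; v_11(x) = 2 > 0

ℤ_11 = {x ∈ ℚ_11 : v_11(x) ≥ 0} and ℤ_11^× = {x ∈ ℤ_11 : v_11(x) = 0}. Here v_11(7623/31) = v_11(num) − v_11(den) = 2; compare against these criteria.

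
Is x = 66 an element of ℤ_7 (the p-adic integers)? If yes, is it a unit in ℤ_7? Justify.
x ∈ ℤ_7^× (unit); v_7(x) = 0

ℤ_7 = {x ∈ ℚ_7 : v_7(x) ≥ 0} and ℤ_7^× = {x ∈ ℤ_7 : v_7(x) = 0}. Here v_7(66) = v_7(num) − v_7(den) = 0; compare against these criteria.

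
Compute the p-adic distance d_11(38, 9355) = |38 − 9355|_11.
d_11(38, 9355) = 1/1331

Step 1 — x − y = 38 − 9355 = -9317. Step 2 — v_11(-9317) = 3 (factor: -9317 = −(11^3 · 7); the sign does not affect v_p). Step 3 — |x − y|_11 = 11^{-3} = 1/1331.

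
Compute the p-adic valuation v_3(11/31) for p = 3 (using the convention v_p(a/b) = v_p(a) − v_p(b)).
v_3(11/31) = 0

Factor powers of 3 from the numerator and denominator of the reduced fraction: 11 = 3^0 · 11 and 31 = 3^0 · 31. Apply v_p(a/b) = v_p(a) − v_p(b): v_3(11/31) = 0 − 0 = 0.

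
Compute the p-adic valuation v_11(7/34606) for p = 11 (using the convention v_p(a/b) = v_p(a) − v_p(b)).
v_11(7/34606) = -3

Factor powers of 11 from the numerator and denominator of the reduced fraction: 7 = 11^0 · 7 and 34606 = 11^3 · 26. Apply v_p(a/b) = v_p(a) − v_p(b): v_11(7/34606) = 0 − 3 = -3.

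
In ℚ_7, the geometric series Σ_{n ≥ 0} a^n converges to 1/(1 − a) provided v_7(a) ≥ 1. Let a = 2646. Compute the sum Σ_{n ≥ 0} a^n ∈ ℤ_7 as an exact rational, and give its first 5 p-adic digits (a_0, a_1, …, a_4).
Σ a^n = 1/(1 − a) = -1/2645;  first 5 digits = (1, 0, 5, 0, 5)

v_7(a) = 2 ≥ 1, so the series converges in ℤ_7 to 1/(1 − a) = 1/(1 − 2646) = -1/2645. Expand this rational in ℤ_7: compute digits iteratively via d_i = x_i mod 7, x_{i+1} = (x_i − d_i)/7. The first 5 digits are (1, 0, 5, 0, 5).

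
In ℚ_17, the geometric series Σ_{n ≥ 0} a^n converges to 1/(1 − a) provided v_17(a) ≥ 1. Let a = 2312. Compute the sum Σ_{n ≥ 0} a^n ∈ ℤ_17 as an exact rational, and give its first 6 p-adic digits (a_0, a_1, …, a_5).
Σ a^n = 1/(1 − a) = -1/2311;  first 6 digits = (1, 0, 8, 0, 13, 3)

v_17(a) = 2 ≥ 1, so the series converges in ℤ_17 to 1/(1 − a) = 1/(1 − 2312) = -1/2311. Expand this rational in ℤ_17: compute digits iteratively via d_i = x_i mod 17, x_{i+1} = (x_i − d_i)/17. The first 6 digits are (1, 0, 8, 0, 13, 3).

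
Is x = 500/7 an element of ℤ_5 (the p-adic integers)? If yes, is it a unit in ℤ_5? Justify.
x ∈ ℤ_5 but not a unit; v_5(x) = 3 > 0

ℤ_5 = {x ∈ ℚ_5 : v_5(x) ≥ 0} and ℤ_5^× = {x ∈ ℤ_5 : v_5(x) = 0}. Here v_5(500/7) = v_5(num) − v_5(den) = 3; compare against these criteria.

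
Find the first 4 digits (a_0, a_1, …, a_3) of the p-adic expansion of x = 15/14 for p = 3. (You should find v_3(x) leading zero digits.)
(a_0, …, a_3) = (0, 1, 0, 1)

v_3(15/14) = 1, so a_0 = ... = a_0 = 0. Factor out: x = 3^1 · u with u = 5/14 a unit in ℤ_3. Expand u iteratively via a_{v+i} = u_i mod 3, u_{i+1} = (u_i − a_{v+i})/3:
  u_0 = 5/14;  a_1 = 1;  u_1 = (u_0 − 1)/3 = -3/14
  u_1 = -3/14;  a_2 = 0;  u_2 = (u_1 − 0)/3 = -1/14
  u_2 = -1/14;  a_3 = 1;  u_3 = (u_2 − 1)/3 = -5/14
Digits: (0, 1, 0, 1).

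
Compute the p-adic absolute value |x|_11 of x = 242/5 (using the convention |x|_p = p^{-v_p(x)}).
|242/5|_11 = 1/121

Step 1 — compute v_11(x) by factoring powers of 11 out of the numerator and denominator: v_11(242/5) = 2. Step 2 — apply |x|_p = p^{-v_p(x)} = 11^{-2} = 1/121.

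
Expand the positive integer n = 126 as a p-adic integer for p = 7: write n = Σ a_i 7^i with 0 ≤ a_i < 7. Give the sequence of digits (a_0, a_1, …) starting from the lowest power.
(a_0, a_1, …) = (0, 4, 2)

Repeated division by 7 gives the digits low-to-high: 126 = 4·7^1 + 2·7^2. Digit sequence: (0, 4, 2).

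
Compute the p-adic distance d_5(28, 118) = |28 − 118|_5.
d_5(28, 118) = 1/5

Step 1 — x − y = 28 − 118 = -90. Step 2 — v_5(-90) = 1 (factor: -90 = −(5^1 · 18); the sign does not affect v_p). Step 3 — |x − y|_5 = 5^{-1} = 1/5.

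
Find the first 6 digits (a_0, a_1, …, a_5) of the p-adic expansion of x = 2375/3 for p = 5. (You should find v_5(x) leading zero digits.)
(a_0, …, a_5) = (0, 0, 0, 3, 4, 1)

v_5(2375/3) = 3, so a_0 = ... = a_2 = 0. Factor out: x = 5^3 · u with u = 19/3 a unit in ℤ_5. Expand u iteratively via a_{v+i} = u_i mod 5, u_{i+1} = (u_i − a_{v+i})/5:
  u_0 = 19/3;  a_3 = 3;  u_1 = (u_0 − 3)/5 = 2/3
  u_1 = 2/3;  a_4 = 4;  u_2 = (u_1 − 4)/5 = -2/3
  u_2 = -2/3;  a_5 = 1;  u_3 = (u_2 − 1)/5 = -1/3
Digits: (0, 0, 0, 3, 4, 1).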